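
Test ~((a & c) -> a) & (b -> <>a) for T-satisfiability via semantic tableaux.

Unsatisfiable (every branch closes)

1. ~((a & c) -> a) & (b -> <>a), u
2. ~((a & c) -> a), u
3. b -> <>a, u
4. a & c, u
5. ~a, u
6. a, u
7. c, u
Accessibility: uRu
Branch closes: a and ~a both at u.
All branches of the tableau close; one closing branch shown above.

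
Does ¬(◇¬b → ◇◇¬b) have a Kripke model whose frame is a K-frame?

1. ¬(◇¬b → ◇◇¬b), u
2. ◇¬b, u   [¬→-rule on 1]
3. ¬◇◇¬b, u   [¬→-rule on 1]
4. ¬b, v   [◇-rule on 2: fresh world v, uRv]
5. ¬◇¬b, v   [¬◇-rule on 3 via uRv]
Accessibility: uRv

Satisfiable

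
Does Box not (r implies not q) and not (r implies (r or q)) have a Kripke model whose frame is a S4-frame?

1. Box not (r implies not q) and not (r implies (r or q)), 0
2. Box not (r implies not q), 0
3. not (r implies (r or q)), 0
4. r, 0
5. not (r or q), 0
6. not r, 0
7. not q, 0
Accessibility: 0R0
Branch closes: r and not r both at 0.
All branches of the tableau close; one closing branch shown above.

Unsatisfiable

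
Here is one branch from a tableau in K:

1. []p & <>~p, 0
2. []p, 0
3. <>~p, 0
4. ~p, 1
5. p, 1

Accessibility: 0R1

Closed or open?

Both p and ~p appear at 1.

Closed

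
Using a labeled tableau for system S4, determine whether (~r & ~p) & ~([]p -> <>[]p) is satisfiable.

1. (~r & ~p) & ~([]p -> <>[]p), u
2. ~r & ~p, u
3. ~([]p -> <>[]p), u
4. ~r, u
5. ~p, u
6. []p, u
7. ~<>[]p, u
8. p, u
Accessibility: uRu
Branch closes: p and ~p both at u.
Every branch closes; the branch above is one of them.

Unsatisfiable (every branch closes)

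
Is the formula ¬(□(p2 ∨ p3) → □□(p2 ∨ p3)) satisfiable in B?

Satisfiable

1. ¬(□(p2 ∨ p3) → □□(p2 ∨ p3)), 0
2. □(p2 ∨ p3), 0   [¬→-rule on 1]
3. ¬□□(p2 ∨ p3), 0   [¬→-rule on 1]
4. p2 ∨ p3, 0   [□-rule on 2 via 0R0]
5. p3, 0   [∨-rule on 4 (branches; this branch)]
6. ¬□(p2 ∨ p3), 1   [¬□-rule on 3: fresh world 1, 0R1]
7. p2 ∨ p3, 1   [□-rule on 2 via 0R1]
8. p3, 1   [∨-rule on 7 (branches; this branch)]
9. ¬(p2 ∨ p3), 2   [¬□-rule on 6: fresh world 2, 1R2]
10. ¬p2, 2   [¬∨-rule on 9]
11. ¬p3, 2   [¬∨-rule on 9]
Accessibility: 0R0, 0R1, 1R0, 1R1, 1R2, 2R1, 2R2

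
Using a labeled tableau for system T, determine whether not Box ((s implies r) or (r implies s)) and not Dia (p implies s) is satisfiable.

Unsatisfiable

1. not Box ((s implies r) or (r implies s)) and not Dia (p implies s), w0
2. not Box ((s implies r) or (r implies s)), w0
3. not Dia (p implies s), w0
4. not (p implies s), w0
5. p, w0
6. not s, w0
7. not ((s implies r) or (r implies s)), w1
8. not (s implies r), w1
9. not (r implies s), w1
10. s, w1
11. not r, w1
12. r, w1
13. not s, w1
Accessibility: w0Rw0, w0Rw1, w1Rw1
Branch closes: r and not r both at w1.
All branches of the tableau close; one closing branch shown above.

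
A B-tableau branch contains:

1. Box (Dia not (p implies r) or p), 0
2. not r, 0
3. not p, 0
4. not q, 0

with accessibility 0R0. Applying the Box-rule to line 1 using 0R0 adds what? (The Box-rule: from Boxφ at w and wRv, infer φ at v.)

Dia not (p implies r) or p, 0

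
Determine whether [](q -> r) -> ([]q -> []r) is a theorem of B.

Valid in B

Tableau for the negation ~([](q -> r) -> ([]q -> []r)):
1. ~([](q -> r) -> ([]q -> []r)), u
2. [](q -> r), u
3. ~([]q -> []r), u
4. []q, u
5. ~[]r, u
6. q -> r, u
7. q, u
8. r, u
9. ~r, v
10. q -> r, v
11. q, v
12. r, v
Accessibility: uRu, uRv, vRu, vRv
Branch closes: r and ~r both at v.
Every branch of the negation's tableau closes; the branch above is one of them.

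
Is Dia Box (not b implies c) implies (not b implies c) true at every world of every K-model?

Tableau for the negation not (Dia Box (not b implies c) implies (not b implies c)):
1. not (Dia Box (not b implies c) implies (not b implies c)), 0
2. Dia Box (not b implies c), 0   [neg-implies-rule on 1]
3. not (not b implies c), 0   [neg-implies-rule on 1]
4. not b, 0   [neg-implies-rule on 3]
5. not c, 0   [neg-implies-rule on 3]
6. Box (not b implies c), 1   [Dia-rule on 2: fresh world 1, 0R1]
Accessibility: 0R1
The negation has an open branch (countermodel exists).

Invalid (countermodel exists)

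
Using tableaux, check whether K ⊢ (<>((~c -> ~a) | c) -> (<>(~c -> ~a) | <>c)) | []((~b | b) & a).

Yes, valid

Tableau for the negation ~((<>((~c -> ~a) | c) -> (<>(~c -> ~a) | <>c)) | []((~b | b) & a)):
1. ~((<>((~c -> ~a) | c) -> (<>(~c -> ~a) | <>c)) | []((~b | b) & a)), u
2. ~(<>((~c -> ~a) | c) -> (<>(~c -> ~a) | <>c)), u
3. ~[]((~b | b) & a), u
4. <>((~c -> ~a) | c), u
5. ~(<>(~c -> ~a) | <>c), u
6. ~<>(~c -> ~a), u
7. ~<>c, u
8. ~((~b | b) & a), v
9. ~(~c -> ~a), v
10. ~c, v
11. a, v
12. ~(~b | b), v
13. b, v
14. ~b, v
Accessibility: uRv
Branch closes: b and ~b both at v.
All branches of the negation close; one closing branch shown above.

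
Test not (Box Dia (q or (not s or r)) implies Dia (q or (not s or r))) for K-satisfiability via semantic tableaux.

Satisfiable

1. not (Box Dia (q or (not s or r)) implies Dia (q or (not s or r))), w0
2. Box Dia (q or (not s or r)), w0   [neg-implies-rule on 1]
3. not Dia (q or (not s or r)), w0   [neg-implies-rule on 1]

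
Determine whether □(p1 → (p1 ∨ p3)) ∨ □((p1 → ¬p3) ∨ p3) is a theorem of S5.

Yes, valid

Tableau for the negation ¬(□(p1 → (p1 ∨ p3)) ∨ □((p1 → ¬p3) ∨ p3)):
1. ¬(□(p1 → (p1 ∨ p3)) ∨ □((p1 → ¬p3) ∨ p3)), 0
2. ¬□(p1 → (p1 ∨ p3)), 0   [¬∨-rule on 1]
3. ¬□((p1 → ¬p3) ∨ p3), 0   [¬∨-rule on 1]
4. ¬(p1 → (p1 ∨ p3)), 1   [¬□-rule on 2: fresh world 1, 0R1]
5. p1, 1   [¬→-rule on 4]
6. ¬(p1 ∨ p3), 1   [¬→-rule on 4]
7. ¬p1, 1   [¬∨-rule on 6]
8. ¬p3, 1   [¬∨-rule on 6]
Accessibility: 0R0, 0R1, 1R0, 1R1
Branch closes: p1 and ¬p1 both at 1.
Every branch of the negation's tableau closes; the branch above is one of them.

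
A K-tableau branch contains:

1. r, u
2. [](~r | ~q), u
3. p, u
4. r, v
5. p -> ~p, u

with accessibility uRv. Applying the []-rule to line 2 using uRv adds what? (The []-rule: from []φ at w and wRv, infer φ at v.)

~r | ~q, v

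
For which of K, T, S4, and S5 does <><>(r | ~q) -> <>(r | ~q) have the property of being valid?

S4, S5

T-tableau for the negation ~(<><>(r | ~q) -> <>(r | ~q)):
1. ~(<><>(r | ~q) -> <>(r | ~q)), 0
2. <><>(r | ~q), 0
3. ~<>(r | ~q), 0
4. ~(r | ~q), 0
5. ~r, 0
6. q, 0
7. <>(r | ~q), 1
8. ~(r | ~q), 1
9. ~r, 1
10. q, 1
11. r | ~q, 2
12. ~q, 2
Accessibility: 0R0, 0R1, 1R1, 1R2, 2R2
Complete open branch: countermodel on a T-frame, so not valid in T, nor in K (the same frame is also a K-frame).
S4-tableau for the negation ~(<><>(r | ~q) -> <>(r | ~q)):
1. ~(<><>(r | ~q) -> <>(r | ~q)), 0
2. <><>(r | ~q), 0
3. ~<>(r | ~q), 0
4. ~(r | ~q), 0
5. ~r, 0
6. q, 0
7. <>(r | ~q), 1
8. ~(r | ~q), 1
9. ~r, 1
10. q, 1
11. r | ~q, 2
12. ~(r | ~q), 2
13. ~r, 2
14. q, 2
15. ~q, 2
Accessibility: 0R0, 0R1, 0R2, 1R1, 1R2, 2R2
Branch closes: q and ~q both at 2.
Every branch closes (one shown): valid in S4, hence also in S5 (every theorem of S4 is a theorem of S5).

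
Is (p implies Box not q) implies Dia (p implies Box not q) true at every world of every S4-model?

Yes, valid

Tableau for the negation not ((p implies Box not q) implies Dia (p implies Box not q)):
1. not ((p implies Box not q) implies Dia (p implies Box not q)), u
2. p implies Box not q, u
3. not Dia (p implies Box not q), u
4. not (p implies Box not q), u
5. p, u
6. not Box not q, u
7. Box not q, u
8. not q, u
9. q, v
10. not (p implies Box not q), v
11. p, v
12. not Box not q, v
13. not q, v
Accessibility: uRu, uRv, vRv
Branch closes: q and not q both at v.
Every branch of the negation's tableau closes; the branch above is one of them.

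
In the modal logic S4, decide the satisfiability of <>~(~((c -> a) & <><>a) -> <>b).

1. <>~(~((c -> a) & <><>a) -> <>b), w0
2. ~(~((c -> a) & <><>a) -> <>b), w1   [<>-rule on 1: fresh world w1, w0Rw1]
3. ~((c -> a) & <><>a), w1   [~->-rule on 2]
4. ~<>b, w1   [~->-rule on 2]
5. ~b, w1   [~<>-rule on 4 via w1Rw1]
6. ~<><>a, w1   [~&-rule on 3 (branches; this branch)]
7. ~<>a, w1   [~<>-rule on 6 via w1Rw1]
8. ~a, w1   [~<>-rule on 7 via w1Rw1]
Accessibility: w0Rw0, w0Rw1, w1Rw1

Satisfiable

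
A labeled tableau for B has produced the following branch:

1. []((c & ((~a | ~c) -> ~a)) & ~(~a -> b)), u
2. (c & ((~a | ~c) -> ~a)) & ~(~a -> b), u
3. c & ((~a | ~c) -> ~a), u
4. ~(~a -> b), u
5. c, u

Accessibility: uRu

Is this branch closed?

Not closed

There is no literal clash: for every atom and world, at most one sign appears.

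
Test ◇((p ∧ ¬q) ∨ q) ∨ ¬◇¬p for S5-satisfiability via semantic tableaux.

Satisfiable (open branch found)

1. ◇((p ∧ ¬q) ∨ q) ∨ ¬◇¬p, w0
2. ¬◇¬p, w0   [∨-rule on 1 (branches; this branch)]
3. p, w0   [¬◇-rule on 2 via w0Rw0]
Accessibility: w0Rw0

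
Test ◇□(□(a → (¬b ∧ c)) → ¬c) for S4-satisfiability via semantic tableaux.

Satisfiable

1. ◇□(□(a → (¬b ∧ c)) → ¬c), u
2. □(□(a → (¬b ∧ c)) → ¬c), v
3. □(a → (¬b ∧ c)) → ¬c, v
4. ¬c, v
Accessibility: uRu, uRv, vRv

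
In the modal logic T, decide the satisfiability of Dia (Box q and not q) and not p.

No, unsatisfiable

1. Dia (Box q and not q) and not p, 0
2. Dia (Box q and not q), 0
3. not p, 0
4. Box q and not q, 1
5. Box q, 1
6. not q, 1
7. q, 1
Accessibility: 0R0, 0R1, 1R1
Branch closes: q and not q both at 1.
(One branch shown.) All branches close.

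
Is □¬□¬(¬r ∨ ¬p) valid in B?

Tableau for the negation ¬□¬□¬(¬r ∨ ¬p):
1. ¬□¬□¬(¬r ∨ ¬p), w0
2. □¬(¬r ∨ ¬p), w1
3. ¬(¬r ∨ ¬p), w0
4. r, w0
5. p, w0
6. ¬(¬r ∨ ¬p), w1
7. r, w1
8. p, w1
Accessibility: w0Rw0, w0Rw1, w1Rw0, w1Rw1
The negation has an open branch (countermodel exists).

Not valid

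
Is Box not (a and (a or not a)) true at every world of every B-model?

No, not valid

Tableau for the negation not Box not (a and (a or not a)):
1. not Box not (a and (a or not a)), u
2. a and (a or not a), v
3. a, v
4. a or not a, v
Accessibility: uRu, uRv, vRu, vRv
The negation has an open branch (countermodel exists).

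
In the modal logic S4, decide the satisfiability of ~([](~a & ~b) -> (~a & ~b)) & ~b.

Unsatisfiable

1. ~([](~a & ~b) -> (~a & ~b)) & ~b, u
2. ~([](~a & ~b) -> (~a & ~b)), u
3. ~b, u
4. [](~a & ~b), u
5. ~(~a & ~b), u
6. ~a & ~b, u
7. ~a, u
8. b, u
Accessibility: uRu
Branch closes: b and ~b both at u.
Every branch closes; the branch above is one of them.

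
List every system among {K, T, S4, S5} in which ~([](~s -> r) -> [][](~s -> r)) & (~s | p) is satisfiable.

K, T

S4-tableau for the formula:
1. ~([](~s -> r) -> [][](~s -> r)) & (~s | p), u
2. ~([](~s -> r) -> [][](~s -> r)), u   [&-rule on 1]
3. ~s | p, u   [&-rule on 1]
4. [](~s -> r), u   [~->-rule on 2]
5. ~[][](~s -> r), u   [~->-rule on 2]
6. ~s -> r, u   [[]-rule on 4 via uRu]
7. p, u   [|-rule on 3 (branches; this branch)]
8. r, u   [->-rule on 6 (branches; this branch)]
9. ~[](~s -> r), v   [~[]-rule on 5: fresh world v, uRv]
10. ~s -> r, v   [[]-rule on 4 via uRv]
11. r, v   [->-rule on 10 (branches; this branch)]
12. ~(~s -> r), w   [~[]-rule on 9: fresh world w, vRw]
13. ~s, w   [~->-rule on 12]
14. ~r, w   [~->-rule on 12]
15. ~s -> r, w   [[]-rule on 4 via uRw]
16. r, w   [->-rule on 15 (branches; this branch)]
Accessibility: uRu, uRv, uRw, vRv, vRw, wRw
Branch closes: r and ~r both at w.
Every branch closes (one shown): unsatisfiable in S4, hence also in S5 (every S5-frame is an S4-frame).
T-tableau for the formula:
1. ~([](~s -> r) -> [][](~s -> r)) & (~s | p), u
2. ~([](~s -> r) -> [][](~s -> r)), u   [&-rule on 1]
3. ~s | p, u   [&-rule on 1]
4. [](~s -> r), u   [~->-rule on 2]
5. ~[][](~s -> r), u   [~->-rule on 2]
6. ~s -> r, u   [[]-rule on 4 via uRu]
7. p, u   [|-rule on 3 (branches; this branch)]
8. r, u   [->-rule on 6 (branches; this branch)]
9. ~[](~s -> r), v   [~[]-rule on 5: fresh world v, uRv]
10. ~s -> r, v   [[]-rule on 4 via uRv]
11. r, v   [->-rule on 10 (branches; this branch)]
12. ~(~s -> r), w   [~[]-rule on 9: fresh world w, vRw]
13. ~s, w   [~->-rule on 12]
14. ~r, w   [~->-rule on 12]
Accessibility: uRu, uRv, vRv, vRw, wRw
Complete open branch: satisfiable in T, hence also in K (this T-model is also a K-model).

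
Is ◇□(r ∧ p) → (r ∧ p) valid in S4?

Tableau for the negation ¬(◇□(r ∧ p) → (r ∧ p)):
1. ¬(◇□(r ∧ p) → (r ∧ p)), 0
2. ◇□(r ∧ p), 0
3. ¬(r ∧ p), 0
4. ¬p, 0
5. □(r ∧ p), 1
6. r ∧ p, 1
7. r, 1
8. p, 1
Accessibility: 0R0, 0R1, 1R1
The negation has an open branch (countermodel exists).

Invalid (countermodel exists)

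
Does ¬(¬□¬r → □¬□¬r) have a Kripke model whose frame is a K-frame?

Satisfiable (open branch found)

1. ¬(¬□¬r → □¬□¬r), 0
2. ¬□¬r, 0   [¬→-rule on 1]
3. ¬□¬□¬r, 0   [¬→-rule on 1]
4. r, 1   [¬□-rule on 2: fresh world 1, 0R1]
5. □¬r, 2   [¬□-rule on 3: fresh world 2, 0R2]
Accessibility: 0R1, 0R2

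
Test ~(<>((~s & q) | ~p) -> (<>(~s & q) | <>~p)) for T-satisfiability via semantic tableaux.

Unsatisfiable

1. ~(<>((~s & q) | ~p) -> (<>(~s & q) | <>~p)), 0
2. <>((~s & q) | ~p), 0
3. ~(<>(~s & q) | <>~p), 0
4. ~<>(~s & q), 0
5. ~<>~p, 0
6. ~(~s & q), 0
7. p, 0
8. ~q, 0
9. (~s & q) | ~p, 1
10. ~(~s & q), 1
11. p, 1
12. ~s & q, 1
13. ~s, 1
14. q, 1
15. ~q, 1
Accessibility: 0R0, 0R1, 1R1
Branch closes: q and ~q both at 1.
Every branch closes; the branch above is one of them.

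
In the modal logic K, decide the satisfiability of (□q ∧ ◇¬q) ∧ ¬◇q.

1. (□q ∧ ◇¬q) ∧ ¬◇q, 0
2. □q ∧ ◇¬q, 0   [∧-rule on 1]
3. ¬◇q, 0   [∧-rule on 1]
4. □q, 0   [∧-rule on 2]
5. ◇¬q, 0   [∧-rule on 2]
6. ¬q, 1   [◇-rule on 5: fresh world 1, 0R1]
7. q, 1   [□-rule on 4 via 0R1]
Accessibility: 0R1
Branch closes: q and ¬q both at 1.
All branches of the tableau close; one closing branch shown above.

No, unsatisfiable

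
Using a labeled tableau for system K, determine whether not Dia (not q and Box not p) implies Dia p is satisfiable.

Yes, satisfiable

1. not Dia (not q and Box not p) implies Dia p, 0
2. Dia p, 0   [implies-rule on 1 (branches; this branch)]
3. p, 1   [Dia-rule on 2: fresh world 1, 0R1]
Accessibility: 0R1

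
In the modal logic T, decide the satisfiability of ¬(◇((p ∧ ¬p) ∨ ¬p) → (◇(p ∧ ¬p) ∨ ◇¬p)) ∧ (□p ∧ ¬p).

1. ¬(◇((p ∧ ¬p) ∨ ¬p) → (◇(p ∧ ¬p) ∨ ◇¬p)) ∧ (□p ∧ ¬p), u
2. ¬(◇((p ∧ ¬p) ∨ ¬p) → (◇(p ∧ ¬p) ∨ ◇¬p)), u
3. □p ∧ ¬p, u
4. ◇((p ∧ ¬p) ∨ ¬p), u
5. ¬(◇(p ∧ ¬p) ∨ ◇¬p), u
6. □p, u
7. ¬p, u
8. ¬◇(p ∧ ¬p), u
9. ¬◇¬p, u
10. p, u
Accessibility: uRu
Branch closes: p and ¬p both at u.
All branches of the tableau close; one closing branch shown above.

Unsatisfiable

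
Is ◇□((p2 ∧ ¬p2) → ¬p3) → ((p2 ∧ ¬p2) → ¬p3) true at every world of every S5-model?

Valid

Tableau for the negation ¬(◇□((p2 ∧ ¬p2) → ¬p3) → ((p2 ∧ ¬p2) → ¬p3)):
1. ¬(◇□((p2 ∧ ¬p2) → ¬p3) → ((p2 ∧ ¬p2) → ¬p3)), 0
2. ◇□((p2 ∧ ¬p2) → ¬p3), 0
3. ¬((p2 ∧ ¬p2) → ¬p3), 0
4. p2 ∧ ¬p2, 0
5. p3, 0
6. p2, 0
7. ¬p2, 0
Accessibility: 0R0
Branch closes: p2 and ¬p2 both at 0.
Every branch of the negation's tableau closes; the branch above is one of them.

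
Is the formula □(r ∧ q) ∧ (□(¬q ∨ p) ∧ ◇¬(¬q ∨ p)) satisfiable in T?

1. □(r ∧ q) ∧ (□(¬q ∨ p) ∧ ◇¬(¬q ∨ p)), w0
2. □(r ∧ q), w0   [∧-rule on 1]
3. □(¬q ∨ p) ∧ ◇¬(¬q ∨ p), w0   [∧-rule on 1]
4. □(¬q ∨ p), w0   [∧-rule on 3]
5. ◇¬(¬q ∨ p), w0   [∧-rule on 3]
6. r ∧ q, w0   [□-rule on 2 via w0Rw0]
7. r, w0   [∧-rule on 6]
8. q, w0   [∧-rule on 6]
9. ¬q ∨ p, w0   [□-rule on 4 via w0Rw0]
10. p, w0   [∨-rule on 9 (branches; this branch)]
11. ¬(¬q ∨ p), w1   [◇-rule on 5: fresh world w1, w0Rw1]
12. q, w1   [¬∨-rule on 11]
13. ¬p, w1   [¬∨-rule on 11]
14. r ∧ q, w1   [□-rule on 2 via w0Rw1]
15. r, w1   [∧-rule on 14]
16. ¬q ∨ p, w1   [□-rule on 4 via w0Rw1]
17. p, w1   [∨-rule on 16 (branches; this branch)]
Accessibility: w0Rw0, w0Rw1, w1Rw1
Branch closes: p and ¬p both at w1.
Every branch closes; the branch above is one of them.

Unsatisfiable (every branch closes)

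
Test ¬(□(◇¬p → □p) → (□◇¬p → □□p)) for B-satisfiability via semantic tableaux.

1. ¬(□(◇¬p → □p) → (□◇¬p → □□p)), w0
2. □(◇¬p → □p), w0   [¬→-rule on 1]
3. ¬(□◇¬p → □□p), w0   [¬→-rule on 1]
4. □◇¬p, w0   [¬→-rule on 3]
5. ¬□□p, w0   [¬→-rule on 3]
6. ◇¬p → □p, w0   [□-rule on 2 via w0Rw0]
7. ◇¬p, w0   [□-rule on 4 via w0Rw0]
8. □p, w0   [→-rule on 6 (branches; this branch)]
9. p, w0   [□-rule on 8 via w0Rw0]
10. ¬□p, w1   [¬□-rule on 5: fresh world w1, w0Rw1]
11. ◇¬p → □p, w1   [□-rule on 2 via w0Rw1]
12. ◇¬p, w1   [□-rule on 4 via w0Rw1]
13. p, w1   [□-rule on 8 via w0Rw1]
14. □p, w1   [→-rule on 11 (branches; this branch)]
15. ¬p, w2   [◇-rule on 7: fresh world w2, w0Rw2]
16. ◇¬p → □p, w2   [□-rule on 2 via w0Rw2]
17. ◇¬p, w2   [□-rule on 4 via w0Rw2]
18. p, w2   [□-rule on 8 via w0Rw2]
Accessibility: w0Rw0, w0Rw1, w0Rw2, w1Rw0, w1Rw1, w2Rw0, w2Rw2
Branch closes: p and ¬p both at w2.
(One branch shown.) All branches close.

Unsatisfiable (every branch closes)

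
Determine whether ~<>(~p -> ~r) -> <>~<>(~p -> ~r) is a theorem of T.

Valid in T

Tableau for the negation ~(~<>(~p -> ~r) -> <>~<>(~p -> ~r)):
1. ~(~<>(~p -> ~r) -> <>~<>(~p -> ~r)), w0
2. ~<>(~p -> ~r), w0
3. ~<>~<>(~p -> ~r), w0
4. ~(~p -> ~r), w0
5. ~p, w0
6. r, w0
7. <>(~p -> ~r), w0
8. ~p -> ~r, w1
9. ~(~p -> ~r), w1
10. ~p, w1
11. r, w1
12. <>(~p -> ~r), w1
13. ~r, w1
Accessibility: w0Rw0, w0Rw1, w1Rw1
Branch closes: r and ~r both at w1.
Every branch of the negation's tableau closes; the branch above is one of them.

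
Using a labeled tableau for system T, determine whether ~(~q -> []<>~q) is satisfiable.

1. ~(~q -> []<>~q), u
2. ~q, u   [~->-rule on 1]
3. ~[]<>~q, u   [~->-rule on 1]
4. ~<>~q, v   [~[]-rule on 3: fresh world v, uRv]
5. q, v   [~<>-rule on 4 via vRv]
Accessibility: uRu, uRv, vRv

Yes, satisfiable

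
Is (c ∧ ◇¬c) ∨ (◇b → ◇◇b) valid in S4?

Valid in S4

Tableau for the negation ¬((c ∧ ◇¬c) ∨ (◇b → ◇◇b)):
1. ¬((c ∧ ◇¬c) ∨ (◇b → ◇◇b)), 0
2. ¬(c ∧ ◇¬c), 0
3. ¬(◇b → ◇◇b), 0
4. ◇b, 0
5. ¬◇◇b, 0
6. ¬◇b, 0
7. ¬b, 0
8. ¬◇¬c, 0
9. c, 0
10. b, 1
11. ¬◇b, 1
12. ¬b, 1
Accessibility: 0R0, 0R1, 1R1
Branch closes: b and ¬b both at 1.
Every branch of the negation's tableau closes; the branch above is one of them.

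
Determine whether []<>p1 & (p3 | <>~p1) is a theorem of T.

Invalid (countermodel exists)

Tableau for the negation ~([]<>p1 & (p3 | <>~p1)):
1. ~([]<>p1 & (p3 | <>~p1)), 0
2. ~(p3 | <>~p1), 0
3. ~p3, 0
4. ~<>~p1, 0
5. p1, 0
Accessibility: 0R0
The negation has an open branch (countermodel exists).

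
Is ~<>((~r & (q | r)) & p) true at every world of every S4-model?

Tableau for the negation <>((~r & (q | r)) & p):
1. <>((~r & (q | r)) & p), w0
2. (~r & (q | r)) & p, w1
3. ~r & (q | r), w1
4. p, w1
5. ~r, w1
6. q | r, w1
7. q, w1
Accessibility: w0Rw0, w0Rw1, w1Rw1
The negation has an open branch (countermodel exists).

Not valid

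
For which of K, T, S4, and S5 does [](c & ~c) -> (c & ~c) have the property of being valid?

T, S4, S5

K-tableau for the negation ~([](c & ~c) -> (c & ~c)):
1. ~([](c & ~c) -> (c & ~c)), w0
2. [](c & ~c), w0
3. ~(c & ~c), w0
4. c, w0
Complete open branch: countermodel on a K-frame, so not valid in K.
T-tableau for the negation ~([](c & ~c) -> (c & ~c)):
1. ~([](c & ~c) -> (c & ~c)), w0
2. [](c & ~c), w0
3. ~(c & ~c), w0
4. c & ~c, w0
5. c, w0
6. ~c, w0
Accessibility: w0Rw0
Branch closes: c and ~c both at w0.
Every branch closes (one shown): valid in T, hence also in S4, S5 (every theorem of T is a theorem of S4 and S5).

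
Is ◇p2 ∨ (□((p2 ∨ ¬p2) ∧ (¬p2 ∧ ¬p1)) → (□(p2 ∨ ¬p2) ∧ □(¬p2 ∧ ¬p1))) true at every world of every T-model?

Yes, valid

Tableau for the negation ¬(◇p2 ∨ (□((p2 ∨ ¬p2) ∧ (¬p2 ∧ ¬p1)) → (□(p2 ∨ ¬p2) ∧ □(¬p2 ∧ ¬p1)))):
1. ¬(◇p2 ∨ (□((p2 ∨ ¬p2) ∧ (¬p2 ∧ ¬p1)) → (□(p2 ∨ ¬p2) ∧ □(¬p2 ∧ ¬p1)))), w0
2. ¬◇p2, w0
3. ¬(□((p2 ∨ ¬p2) ∧ (¬p2 ∧ ¬p1)) → (□(p2 ∨ ¬p2) ∧ □(¬p2 ∧ ¬p1))), w0
4. □((p2 ∨ ¬p2) ∧ (¬p2 ∧ ¬p1)), w0
5. ¬(□(p2 ∨ ¬p2) ∧ □(¬p2 ∧ ¬p1)), w0
6. ¬p2, w0
7. (p2 ∨ ¬p2) ∧ (¬p2 ∧ ¬p1), w0
8. p2 ∨ ¬p2, w0
9. ¬p2 ∧ ¬p1, w0
10. ¬p1, w0
11. ¬□(¬p2 ∧ ¬p1), w0
12. ¬(¬p2 ∧ ¬p1), w1
13. ¬p2, w1
14. (p2 ∨ ¬p2) ∧ (¬p2 ∧ ¬p1), w1
15. p2 ∨ ¬p2, w1
16. ¬p2 ∧ ¬p1, w1
17. ¬p1, w1
18. p1, w1
Accessibility: w0Rw0, w0Rw1, w1Rw1
Branch closes: p1 and ¬p1 both at w1.
All branches of the negation close; one closing branch shown above.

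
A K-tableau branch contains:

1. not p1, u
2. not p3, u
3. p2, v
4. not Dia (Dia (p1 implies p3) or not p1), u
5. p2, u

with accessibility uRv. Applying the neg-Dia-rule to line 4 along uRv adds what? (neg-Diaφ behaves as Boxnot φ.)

neg-Diaφ behaves as Boxnot φ: propagate the negated body to each accessible world.

not (Dia (p1 implies p3) or not p1), v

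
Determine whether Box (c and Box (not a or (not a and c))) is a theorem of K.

Tableau for the negation not Box (c and Box (not a or (not a and c))):
1. not Box (c and Box (not a or (not a and c))), 0
2. not (c and Box (not a or (not a and c))), 1
3. not Box (not a or (not a and c)), 1
4. not (not a or (not a and c)), 2
5. a, 2
6. not (not a and c), 2
7. not c, 2
Accessibility: 0R1, 1R2
The negation has an open branch (countermodel exists).

Invalid (countermodel exists)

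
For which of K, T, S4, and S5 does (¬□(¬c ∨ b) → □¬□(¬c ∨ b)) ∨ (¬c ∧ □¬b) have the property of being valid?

S5-tableau for the negation ¬((¬□(¬c ∨ b) → □¬□(¬c ∨ b)) ∨ (¬c ∧ □¬b)):
1. ¬((¬□(¬c ∨ b) → □¬□(¬c ∨ b)) ∨ (¬c ∧ □¬b)), u
2. ¬(¬□(¬c ∨ b) → □¬□(¬c ∨ b)), u
3. ¬(¬c ∧ □¬b), u
4. ¬□(¬c ∨ b), u
5. ¬□¬□(¬c ∨ b), u
6. ¬□¬b, u
7. ¬(¬c ∨ b), v
8. c, v
9. ¬b, v
10. □(¬c ∨ b), w
11. ¬c ∨ b, u
12. ¬c ∨ b, v
13. ¬c ∨ b, w
14. b, u
15. b, v
Accessibility: uRu, uRv, uRw, vRu, vRv, vRw, wRu, wRv, wRw
Branch closes: b and ¬b both at v.
Every branch closes (one shown): valid in S5.
S4-tableau for the negation ¬((¬□(¬c ∨ b) → □¬□(¬c ∨ b)) ∨ (¬c ∧ □¬b)):
1. ¬((¬□(¬c ∨ b) → □¬□(¬c ∨ b)) ∨ (¬c ∧ □¬b)), u
2. ¬(¬□(¬c ∨ b) → □¬□(¬c ∨ b)), u
3. ¬(¬c ∧ □¬b), u
4. ¬□(¬c ∨ b), u
5. ¬□¬□(¬c ∨ b), u
6. ¬□¬b, u
7. ¬(¬c ∨ b), v
8. c, v
9. ¬b, v
10. □(¬c ∨ b), w
11. ¬c ∨ b, w
12. b, w
13. b, x
Accessibility: uRu, uRv, uRw, uRx, vRv, wRw, xRx
Complete open branch: countermodel on an S4-frame, so not valid in S4, nor in K, T (the same frame is also a K-frame and a T-frame).

S5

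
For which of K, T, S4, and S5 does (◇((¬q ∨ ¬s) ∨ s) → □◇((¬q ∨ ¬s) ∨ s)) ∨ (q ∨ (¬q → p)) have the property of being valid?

T, S4, S5

K-tableau for the negation ¬((◇((¬q ∨ ¬s) ∨ s) → □◇((¬q ∨ ¬s) ∨ s)) ∨ (q ∨ (¬q → p))):
1. ¬((◇((¬q ∨ ¬s) ∨ s) → □◇((¬q ∨ ¬s) ∨ s)) ∨ (q ∨ (¬q → p))), w0
2. ¬(◇((¬q ∨ ¬s) ∨ s) → □◇((¬q ∨ ¬s) ∨ s)), w0
3. ¬(q ∨ (¬q → p)), w0
4. ◇((¬q ∨ ¬s) ∨ s), w0
5. ¬□◇((¬q ∨ ¬s) ∨ s), w0
6. ¬q, w0
7. ¬(¬q → p), w0
8. ¬p, w0
9. (¬q ∨ ¬s) ∨ s, w1
10. s, w1
11. ¬◇((¬q ∨ ¬s) ∨ s), w2
Accessibility: w0Rw1, w0Rw2
Complete open branch: countermodel on a K-frame, so not valid in K.
T-tableau for the negation ¬((◇((¬q ∨ ¬s) ∨ s) → □◇((¬q ∨ ¬s) ∨ s)) ∨ (q ∨ (¬q → p))):
1. ¬((◇((¬q ∨ ¬s) ∨ s) → □◇((¬q ∨ ¬s) ∨ s)) ∨ (q ∨ (¬q → p))), w0
2. ¬(◇((¬q ∨ ¬s) ∨ s) → □◇((¬q ∨ ¬s) ∨ s)), w0
3. ¬(q ∨ (¬q → p)), w0
4. ◇((¬q ∨ ¬s) ∨ s), w0
5. ¬□◇((¬q ∨ ¬s) ∨ s), w0
6. ¬q, w0
7. ¬(¬q → p), w0
8. ¬p, w0
9. (¬q ∨ ¬s) ∨ s, w1
10. ¬q ∨ ¬s, w1
11. ¬s, w1
12. ¬◇((¬q ∨ ¬s) ∨ s), w2
13. ¬((¬q ∨ ¬s) ∨ s), w2
14. ¬(¬q ∨ ¬s), w2
15. ¬s, w2
16. q, w2
17. s, w2
Accessibility: w0Rw0, w0Rw1, w0Rw2, w1Rw1, w2Rw2
Branch closes: s and ¬s both at w2.
Every branch closes (one shown): valid in T, hence also in S4, S5 (every theorem of T is a theorem of S4 and S5).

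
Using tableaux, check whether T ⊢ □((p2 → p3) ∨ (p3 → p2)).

Valid in T

Tableau for the negation ¬□((p2 → p3) ∨ (p3 → p2)):
1. ¬□((p2 → p3) ∨ (p3 → p2)), 0
2. ¬((p2 → p3) ∨ (p3 → p2)), 1
3. ¬(p2 → p3), 1
4. ¬(p3 → p2), 1
5. p2, 1
6. ¬p3, 1
7. p3, 1
8. ¬p2, 1
Accessibility: 0R0, 0R1, 1R1
Branch closes: p3 and ¬p3 both at 1.
Every branch of the negation's tableau closes; the branch above is one of them.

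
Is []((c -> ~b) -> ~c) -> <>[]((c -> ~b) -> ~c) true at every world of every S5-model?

Tableau for the negation ~([]((c -> ~b) -> ~c) -> <>[]((c -> ~b) -> ~c)):
1. ~([]((c -> ~b) -> ~c) -> <>[]((c -> ~b) -> ~c)), u
2. []((c -> ~b) -> ~c), u
3. ~<>[]((c -> ~b) -> ~c), u
4. (c -> ~b) -> ~c, u
5. ~[]((c -> ~b) -> ~c), u
6. ~(c -> ~b), u
7. c, u
8. b, u
9. ~((c -> ~b) -> ~c), v
10. c -> ~b, v
11. c, v
12. (c -> ~b) -> ~c, v
13. ~[]((c -> ~b) -> ~c), v
14. ~b, v
15. ~(c -> ~b), v
16. b, v
Accessibility: uRu, uRv, vRu, vRv
Branch closes: b and ~b both at v.
Every branch of the negation's tableau closes; the branch above is one of them.

Valid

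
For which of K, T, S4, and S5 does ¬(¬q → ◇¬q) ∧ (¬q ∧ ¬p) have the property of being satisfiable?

K-tableau for the formula:
1. ¬(¬q → ◇¬q) ∧ (¬q ∧ ¬p), 0
2. ¬(¬q → ◇¬q), 0
3. ¬q ∧ ¬p, 0
4. ¬q, 0
5. ¬◇¬q, 0
6. ¬p, 0
Complete open branch: satisfiable in K.
T-tableau for the formula:
1. ¬(¬q → ◇¬q) ∧ (¬q ∧ ¬p), 0
2. ¬(¬q → ◇¬q), 0
3. ¬q ∧ ¬p, 0
4. ¬q, 0
5. ¬◇¬q, 0
6. ¬p, 0
7. q, 0
Accessibility: 0R0
Branch closes: q and ¬q both at 0.
Every branch closes (one shown): unsatisfiable in T, hence also in S4, S5 (every S4/S5-frame is a T-frame).

K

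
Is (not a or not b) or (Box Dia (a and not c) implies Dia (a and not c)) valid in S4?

Tableau for the negation not ((not a or not b) or (Box Dia (a and not c) implies Dia (a and not c))):
1. not ((not a or not b) or (Box Dia (a and not c) implies Dia (a and not c))), w0
2. not (not a or not b), w0
3. not (Box Dia (a and not c) implies Dia (a and not c)), w0
4. a, w0
5. b, w0
6. Box Dia (a and not c), w0
7. not Dia (a and not c), w0
8. Dia (a and not c), w0
9. not (a and not c), w0
10. c, w0
11. a and not c, w1
12. a, w1
13. not c, w1
14. Dia (a and not c), w1
15. not (a and not c), w1
16. c, w1
Accessibility: w0Rw0, w0Rw1, w1Rw1
Branch closes: c and not c both at w1.
Every branch of the negation's tableau closes; the branch above is one of them.

Valid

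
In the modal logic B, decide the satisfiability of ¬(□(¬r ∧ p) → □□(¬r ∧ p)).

1. ¬(□(¬r ∧ p) → □□(¬r ∧ p)), 0
2. □(¬r ∧ p), 0
3. ¬□□(¬r ∧ p), 0
4. ¬r ∧ p, 0
5. ¬r, 0
6. p, 0
7. ¬□(¬r ∧ p), 1
8. ¬r ∧ p, 1
9. ¬r, 1
10. p, 1
11. ¬(¬r ∧ p), 2
12. ¬p, 2
Accessibility: 0R0, 0R1, 1R0, 1R1, 1R2, 2R1, 2R2

Satisfiable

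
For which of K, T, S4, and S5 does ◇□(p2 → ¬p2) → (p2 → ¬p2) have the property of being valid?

S5

S5-tableau for the negation ¬(◇□(p2 → ¬p2) → (p2 → ¬p2)):
1. ¬(◇□(p2 → ¬p2) → (p2 → ¬p2)), 0
2. ◇□(p2 → ¬p2), 0
3. ¬(p2 → ¬p2), 0
4. p2, 0
5. □(p2 → ¬p2), 1
6. p2 → ¬p2, 0
7. p2 → ¬p2, 1
8. ¬p2, 0
Accessibility: 0R0, 0R1, 1R0, 1R1
Branch closes: p2 and ¬p2 both at 0.
Every branch closes (one shown): valid in S5.
S4-tableau for the negation ¬(◇□(p2 → ¬p2) → (p2 → ¬p2)):
1. ¬(◇□(p2 → ¬p2) → (p2 → ¬p2)), 0
2. ◇□(p2 → ¬p2), 0
3. ¬(p2 → ¬p2), 0
4. p2, 0
5. □(p2 → ¬p2), 1
6. p2 → ¬p2, 1
7. ¬p2, 1
Accessibility: 0R0, 0R1, 1R1
Complete open branch: countermodel on an S4-frame, so not valid in S4, nor in K, T (the same frame is also a K-frame and a T-frame).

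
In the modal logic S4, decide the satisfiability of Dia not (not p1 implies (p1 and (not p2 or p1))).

1. Dia not (not p1 implies (p1 and (not p2 or p1))), w0
2. not (not p1 implies (p1 and (not p2 or p1))), w1
3. not p1, w1
4. not (p1 and (not p2 or p1)), w1
5. not (not p2 or p1), w1
6. p2, w1
Accessibility: w0Rw0, w0Rw1, w1Rw1

Yes, satisfiable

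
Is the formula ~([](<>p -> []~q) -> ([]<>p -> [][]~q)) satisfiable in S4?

1. ~([](<>p -> []~q) -> ([]<>p -> [][]~q)), u
2. [](<>p -> []~q), u
3. ~([]<>p -> [][]~q), u
4. []<>p, u
5. ~[][]~q, u
6. <>p -> []~q, u
7. <>p, u
8. []~q, u
9. ~q, u
10. ~[]~q, v
11. <>p -> []~q, v
12. <>p, v
13. ~q, v
14. ~<>p, v
15. ~p, v
16. p, w
17. <>p -> []~q, w
18. <>p, w
19. ~q, w
20. []~q, w
21. q, x
22. <>p -> []~q, x
23. <>p, x
24. ~q, x
Accessibility: uRu, uRv, uRw, uRx, vRv, vRx, wRw, xRx
Branch closes: q and ~q both at x.
Every branch closes; the branch above is one of them.

Unsatisfiable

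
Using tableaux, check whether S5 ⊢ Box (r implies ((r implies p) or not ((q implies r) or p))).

Tableau for the negation not Box (r implies ((r implies p) or not ((q implies r) or p))):
1. not Box (r implies ((r implies p) or not ((q implies r) or p))), 0
2. not (r implies ((r implies p) or not ((q implies r) or p))), 1
3. r, 1
4. not ((r implies p) or not ((q implies r) or p)), 1
5. not (r implies p), 1
6. (q implies r) or p, 1
7. not p, 1
8. q implies r, 1
Accessibility: 0R0, 0R1, 1R0, 1R1
The negation has an open branch (countermodel exists).

Invalid (countermodel exists)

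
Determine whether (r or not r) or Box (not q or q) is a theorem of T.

Tableau for the negation not ((r or not r) or Box (not q or q)):
1. not ((r or not r) or Box (not q or q)), u
2. not (r or not r), u
3. not Box (not q or q), u
4. not r, u
5. r, u
Accessibility: uRu
Branch closes: r and not r both at u.
Every branch of the negation's tableau closes; the branch above is one of them.

Yes, valid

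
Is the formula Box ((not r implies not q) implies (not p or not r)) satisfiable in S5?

1. Box ((not r implies not q) implies (not p or not r)), u
2. (not r implies not q) implies (not p or not r), u   [Box-rule on 1 via uRu]
3. not p or not r, u   [implies-rule on 2 (branches; this branch)]
4. not r, u   [or-rule on 3 (branches; this branch)]
Accessibility: uRu

Satisfiable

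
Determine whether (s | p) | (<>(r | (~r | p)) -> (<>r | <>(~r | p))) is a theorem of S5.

Valid in S5

Tableau for the negation ~((s | p) | (<>(r | (~r | p)) -> (<>r | <>(~r | p)))):
1. ~((s | p) | (<>(r | (~r | p)) -> (<>r | <>(~r | p)))), u
2. ~(s | p), u
3. ~(<>(r | (~r | p)) -> (<>r | <>(~r | p))), u
4. ~s, u
5. ~p, u
6. <>(r | (~r | p)), u
7. ~(<>r | <>(~r | p)), u
8. ~<>r, u
9. ~<>(~r | p), u
10. ~r, u
11. ~(~r | p), u
12. r, u
Accessibility: uRu
Branch closes: r and ~r both at u.
All branches of the negation close; one closing branch shown above.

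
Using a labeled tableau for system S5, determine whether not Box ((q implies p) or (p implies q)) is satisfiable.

1. not Box ((q implies p) or (p implies q)), w0
2. not ((q implies p) or (p implies q)), w1   [neg-Box-rule on 1: fresh world w1, w0Rw1]
3. not (q implies p), w1   [neg-or-rule on 2]
4. not (p implies q), w1   [neg-or-rule on 2]
5. q, w1   [neg-implies-rule on 3]
6. not p, w1   [neg-implies-rule on 3]
7. p, w1   [neg-implies-rule on 4]
8. not q, w1   [neg-implies-rule on 4]
Accessibility: w0Rw0, w0Rw1, w1Rw0, w1Rw1
Branch closes: p and not p both at w1.
All branches of the tableau close; one closing branch shown above.

No, unsatisfiable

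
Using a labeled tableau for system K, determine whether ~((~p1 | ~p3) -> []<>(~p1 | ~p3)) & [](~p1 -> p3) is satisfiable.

1. ~((~p1 | ~p3) -> []<>(~p1 | ~p3)) & [](~p1 -> p3), u
2. ~((~p1 | ~p3) -> []<>(~p1 | ~p3)), u
3. [](~p1 -> p3), u
4. ~p1 | ~p3, u
5. ~[]<>(~p1 | ~p3), u
6. ~p3, u
7. ~<>(~p1 | ~p3), v
8. ~p1 -> p3, v
9. p3, v
Accessibility: uRv

Satisfiable (open branch found)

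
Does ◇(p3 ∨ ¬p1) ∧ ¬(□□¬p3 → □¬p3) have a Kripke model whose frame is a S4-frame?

Unsatisfiable

1. ◇(p3 ∨ ¬p1) ∧ ¬(□□¬p3 → □¬p3), w0
2. ◇(p3 ∨ ¬p1), w0
3. ¬(□□¬p3 → □¬p3), w0
4. □□¬p3, w0
5. ¬□¬p3, w0
6. □¬p3, w0
7. ¬p3, w0
8. p3 ∨ ¬p1, w1
9. □¬p3, w1
10. ¬p3, w1
11. ¬p1, w1
12. p3, w2
13. □¬p3, w2
14. ¬p3, w2
Accessibility: w0Rw0, w0Rw1, w0Rw2, w1Rw1, w2Rw2
Branch closes: p3 and ¬p3 both at w2.
Every branch closes; the branch above is one of them.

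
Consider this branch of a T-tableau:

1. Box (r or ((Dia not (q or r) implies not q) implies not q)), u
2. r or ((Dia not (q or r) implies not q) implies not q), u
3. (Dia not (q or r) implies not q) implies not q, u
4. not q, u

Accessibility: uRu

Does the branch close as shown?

Not closed

No world carries both an atom and its negation.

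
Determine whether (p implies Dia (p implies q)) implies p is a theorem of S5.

Tableau for the negation not ((p implies Dia (p implies q)) implies p):
1. not ((p implies Dia (p implies q)) implies p), w0
2. p implies Dia (p implies q), w0
3. not p, w0
4. Dia (p implies q), w0
5. p implies q, w1
6. q, w1
Accessibility: w0Rw0, w0Rw1, w1Rw0, w1Rw1
The negation has an open branch (countermodel exists).

Invalid (countermodel exists)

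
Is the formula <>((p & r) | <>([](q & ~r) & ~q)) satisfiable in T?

1. <>((p & r) | <>([](q & ~r) & ~q)), 0
2. (p & r) | <>([](q & ~r) & ~q), 1
3. p & r, 1
4. p, 1
5. r, 1
Accessibility: 0R0, 0R1, 1R1

Satisfiable (open branch found)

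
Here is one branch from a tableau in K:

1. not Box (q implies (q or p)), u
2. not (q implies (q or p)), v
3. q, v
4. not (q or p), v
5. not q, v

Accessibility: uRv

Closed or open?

Both q and not q appear at v.

Yes, closed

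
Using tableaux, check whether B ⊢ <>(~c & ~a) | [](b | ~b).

Tableau for the negation ~(<>(~c & ~a) | [](b | ~b)):
1. ~(<>(~c & ~a) | [](b | ~b)), w0
2. ~<>(~c & ~a), w0
3. ~[](b | ~b), w0
4. ~(~c & ~a), w0
5. a, w0
6. ~(b | ~b), w1
7. ~b, w1
8. b, w1
Accessibility: w0Rw0, w0Rw1, w1Rw0, w1Rw1
Branch closes: b and ~b both at w1.
Every branch of the negation's tableau closes; the branch above is one of them.

Valid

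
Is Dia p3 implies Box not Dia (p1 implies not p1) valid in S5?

Not valid

Tableau for the negation not (Dia p3 implies Box not Dia (p1 implies not p1)):
1. not (Dia p3 implies Box not Dia (p1 implies not p1)), u
2. Dia p3, u   [neg-implies-rule on 1]
3. not Box not Dia (p1 implies not p1), u   [neg-implies-rule on 1]
4. p3, v   [Dia-rule on 2: fresh world v, uRv]
5. Dia (p1 implies not p1), w   [neg-Box-rule on 3: fresh world w, uRw]
6. p1 implies not p1, x   [Dia-rule on 5: fresh world x, wRx]
7. not p1, x   [implies-rule on 6 (branches; this branch)]
Accessibility: uRu, uRv, uRw, uRx, vRu, vRv, vRw, vRx, wRu, wRv, wRw, wRx, xRu, xRv, xRw, xRx
The negation has an open branch (countermodel exists).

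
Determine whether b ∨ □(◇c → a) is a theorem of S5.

Invalid (countermodel exists)

Tableau for the negation ¬(b ∨ □(◇c → a)):
1. ¬(b ∨ □(◇c → a)), 0
2. ¬b, 0   [¬∨-rule on 1]
3. ¬□(◇c → a), 0   [¬∨-rule on 1]
4. ¬(◇c → a), 1   [¬□-rule on 3: fresh world 1, 0R1]
5. ◇c, 1   [¬→-rule on 4]
6. ¬a, 1   [¬→-rule on 4]
7. c, 2   [◇-rule on 5: fresh world 2, 1R2]
Accessibility: 0R0, 0R1, 0R2, 1R0, 1R1, 1R2, 2R0, 2R1, 2R2
The negation has an open branch (countermodel exists).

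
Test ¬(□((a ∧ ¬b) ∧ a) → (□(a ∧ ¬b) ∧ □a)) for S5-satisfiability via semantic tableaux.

1. ¬(□((a ∧ ¬b) ∧ a) → (□(a ∧ ¬b) ∧ □a)), u
2. □((a ∧ ¬b) ∧ a), u   [¬→-rule on 1]
3. ¬(□(a ∧ ¬b) ∧ □a), u   [¬→-rule on 1]
4. (a ∧ ¬b) ∧ a, u   [□-rule on 2 via uRu]
5. a ∧ ¬b, u   [∧-rule on 4]
6. a, u   [∧-rule on 4]
7. ¬b, u   [∧-rule on 5]
8. ¬□(a ∧ ¬b), u   [¬∧-rule on 3 (branches; this branch)]
9. ¬(a ∧ ¬b), v   [¬□-rule on 8: fresh world v, uRv]
10. (a ∧ ¬b) ∧ a, v   [□-rule on 2 via uRv]
11. a ∧ ¬b, v   [∧-rule on 10]
12. a, v   [∧-rule on 10]
13. ¬b, v   [∧-rule on 11]
14. b, v   [¬∧-rule on 9 (branches; this branch)]
Accessibility: uRu, uRv, vRu, vRv
Branch closes: b and ¬b both at v.
All branches of the tableau close; one closing branch shown above.

Unsatisfiable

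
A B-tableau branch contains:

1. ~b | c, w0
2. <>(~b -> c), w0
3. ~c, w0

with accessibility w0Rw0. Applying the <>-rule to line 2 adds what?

a fresh world w1 with w0Rw1, and ~b -> c at w1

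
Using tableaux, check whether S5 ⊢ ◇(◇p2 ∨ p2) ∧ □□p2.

Tableau for the negation ¬(◇(◇p2 ∨ p2) ∧ □□p2):
1. ¬(◇(◇p2 ∨ p2) ∧ □□p2), u
2. ¬□□p2, u
3. ¬□p2, v
4. ¬p2, w
Accessibility: uRu, uRv, uRw, vRu, vRv, vRw, wRu, wRv, wRw
The negation has an open branch (countermodel exists).

Not valid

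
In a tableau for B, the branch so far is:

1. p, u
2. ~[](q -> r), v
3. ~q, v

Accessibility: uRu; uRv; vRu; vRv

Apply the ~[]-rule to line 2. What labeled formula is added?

a fresh world w with vRw, and ~(q -> r) at w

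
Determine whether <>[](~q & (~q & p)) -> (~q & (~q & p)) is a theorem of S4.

Tableau for the negation ~(<>[](~q & (~q & p)) -> (~q & (~q & p))):
1. ~(<>[](~q & (~q & p)) -> (~q & (~q & p))), w0
2. <>[](~q & (~q & p)), w0
3. ~(~q & (~q & p)), w0
4. ~(~q & p), w0
5. ~p, w0
6. [](~q & (~q & p)), w1
7. ~q & (~q & p), w1
8. ~q, w1
9. ~q & p, w1
10. p, w1
Accessibility: w0Rw0, w0Rw1, w1Rw1
The negation has an open branch (countermodel exists).

No, not valid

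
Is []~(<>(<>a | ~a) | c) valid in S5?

Tableau for the negation ~[]~(<>(<>a | ~a) | c):
1. ~[]~(<>(<>a | ~a) | c), u
2. <>(<>a | ~a) | c, v
3. c, v
Accessibility: uRu, uRv, vRu, vRv
The negation has an open branch (countermodel exists).

Not valid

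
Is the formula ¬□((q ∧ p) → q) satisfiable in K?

1. ¬□((q ∧ p) → q), w0
2. ¬((q ∧ p) → q), w1
3. q ∧ p, w1
4. ¬q, w1
5. q, w1
6. p, w1
Accessibility: w0Rw1
Branch closes: q and ¬q both at w1.
(One branch shown.) All branches close.

Unsatisfiable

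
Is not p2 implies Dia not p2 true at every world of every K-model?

Invalid (countermodel exists)

Tableau for the negation not (not p2 implies Dia not p2):
1. not (not p2 implies Dia not p2), 0
2. not p2, 0   [neg-implies-rule on 1]
3. not Dia not p2, 0   [neg-implies-rule on 1]
The negation has an open branch (countermodel exists).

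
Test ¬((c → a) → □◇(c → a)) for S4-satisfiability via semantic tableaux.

Satisfiable

1. ¬((c → a) → □◇(c → a)), u
2. c → a, u
3. ¬□◇(c → a), u
4. a, u
5. ¬◇(c → a), v
6. ¬(c → a), v
7. c, v
8. ¬a, v
Accessibility: uRu, uRv, vRv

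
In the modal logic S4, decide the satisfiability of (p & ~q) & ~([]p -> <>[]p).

1. (p & ~q) & ~([]p -> <>[]p), 0
2. p & ~q, 0
3. ~([]p -> <>[]p), 0
4. p, 0
5. ~q, 0
6. []p, 0
7. ~<>[]p, 0
8. ~[]p, 0
9. ~p, 1
10. p, 1
Accessibility: 0R0, 0R1, 1R1
Branch closes: p and ~p both at 1.
All branches of the tableau close; one closing branch shown above.

Unsatisfiable (every branch closes)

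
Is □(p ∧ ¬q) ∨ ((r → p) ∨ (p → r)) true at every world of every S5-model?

Valid

Tableau for the negation ¬(□(p ∧ ¬q) ∨ ((r → p) ∨ (p → r))):
1. ¬(□(p ∧ ¬q) ∨ ((r → p) ∨ (p → r))), 0
2. ¬□(p ∧ ¬q), 0
3. ¬((r → p) ∨ (p → r)), 0
4. ¬(r → p), 0
5. ¬(p → r), 0
6. r, 0
7. ¬p, 0
8. p, 0
9. ¬r, 0
Accessibility: 0R0
Branch closes: p and ¬p both at 0.
Every branch of the negation's tableau closes; the branch above is one of them.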